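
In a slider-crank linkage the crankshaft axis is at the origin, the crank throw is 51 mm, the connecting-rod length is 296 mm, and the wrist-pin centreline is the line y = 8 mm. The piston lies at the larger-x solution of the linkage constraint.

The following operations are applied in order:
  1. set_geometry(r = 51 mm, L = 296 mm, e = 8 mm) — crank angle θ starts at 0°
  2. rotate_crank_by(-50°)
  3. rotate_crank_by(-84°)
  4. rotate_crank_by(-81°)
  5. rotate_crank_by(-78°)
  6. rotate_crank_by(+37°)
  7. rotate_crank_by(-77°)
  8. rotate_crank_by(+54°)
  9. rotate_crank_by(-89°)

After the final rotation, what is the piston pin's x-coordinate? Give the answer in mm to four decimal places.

346.1184

set_geometry: r = 51 mm, L = 296 mm, e = 8 mm; θ ← 0°
rotate_crank_by(-50°): θ ← 0° -50° = -50°
rotate_crank_by(-84°): θ ← -50° -84° = -134°
rotate_crank_by(-81°): θ ← -134° -81° = -215°
rotate_crank_by(-78°): θ ← -215° -78° = -293°
rotate_crank_by(+37°): θ ← -293° +37° = -256°
rotate_crank_by(-77°): θ ← -256° -77° = -333°
rotate_crank_by(+54°): θ ← -333° +54° = -279°
rotate_crank_by(-89°): θ ← -279° -89° = -368°
crank pin P = (r cos θ, r sin θ) = (50.503672, -7.097828)
h = r sin θ − e = -7.097828 − 8 = -15.097828
x = r cos θ + √(L² − h²) = 50.503672 + √(87616.0 − 227.9444) = 50.503672 + 295.614708 = 346.118380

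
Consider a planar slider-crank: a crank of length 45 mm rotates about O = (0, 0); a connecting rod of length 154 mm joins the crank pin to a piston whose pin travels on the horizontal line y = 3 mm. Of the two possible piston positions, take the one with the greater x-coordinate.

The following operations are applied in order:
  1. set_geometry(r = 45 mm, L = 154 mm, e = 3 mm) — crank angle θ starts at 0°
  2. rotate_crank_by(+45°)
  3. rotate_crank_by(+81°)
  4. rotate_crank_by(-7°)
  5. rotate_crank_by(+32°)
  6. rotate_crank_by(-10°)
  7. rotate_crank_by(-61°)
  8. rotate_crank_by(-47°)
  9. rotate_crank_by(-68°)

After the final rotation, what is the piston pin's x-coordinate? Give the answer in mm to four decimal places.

set_geometry: r = 45 mm, L = 154 mm, e = 3 mm; θ ← 0°
rotate_crank_by(+45°): θ ← 0° +45° = 45°
rotate_crank_by(+81°): θ ← 45° +81° = 126°
rotate_crank_by(-7°): θ ← 126° -7° = 119°
rotate_crank_by(+32°): θ ← 119° +32° = 151°
rotate_crank_by(-10°): θ ← 151° -10° = 141°
rotate_crank_by(-61°): θ ← 141° -61° = 80°
rotate_crank_by(-47°): θ ← 80° -47° = 33°
rotate_crank_by(-68°): θ ← 33° -68° = -35°
crank pin P = (r cos θ, r sin θ) = (36.861842, -25.810940)
h = r sin θ − e = -25.810940 − 3 = -28.810940
x = r cos θ + √(L² − h²) = 36.861842 + √(23716.0 − 830.0702) = 36.861842 + 151.280963 = 188.142805

188.1428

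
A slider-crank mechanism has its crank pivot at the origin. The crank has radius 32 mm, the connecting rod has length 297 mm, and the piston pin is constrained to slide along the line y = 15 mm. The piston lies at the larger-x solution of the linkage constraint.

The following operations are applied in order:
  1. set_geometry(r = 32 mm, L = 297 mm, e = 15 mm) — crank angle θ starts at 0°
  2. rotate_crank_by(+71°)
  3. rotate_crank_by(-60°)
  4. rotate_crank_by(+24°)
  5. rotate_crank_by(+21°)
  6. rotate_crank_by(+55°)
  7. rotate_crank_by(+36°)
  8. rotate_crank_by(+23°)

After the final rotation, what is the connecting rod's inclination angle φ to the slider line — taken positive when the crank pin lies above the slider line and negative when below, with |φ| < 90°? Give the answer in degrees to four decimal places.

set_geometry: r = 32 mm, L = 297 mm, e = 15 mm; θ ← 0°
rotate_crank_by(+71°): θ ← 0° +71° = 71°
rotate_crank_by(-60°): θ ← 71° -60° = 11°
rotate_crank_by(+24°): θ ← 11° +24° = 35°
rotate_crank_by(+21°): θ ← 35° +21° = 56°
rotate_crank_by(+55°): θ ← 56° +55° = 111°
rotate_crank_by(+36°): θ ← 111° +36° = 147°
rotate_crank_by(+23°): θ ← 147° +23° = 170°
crank pin P = (r cos θ, r sin θ) = (-31.513848, 5.556742)
h = r sin θ − e = 5.556742 − 15 = -9.443258
sin φ = h / L = -9.443258 / 297 = -0.03179548
φ = arcsin(-0.03179548) = -1.822054°

-1.8221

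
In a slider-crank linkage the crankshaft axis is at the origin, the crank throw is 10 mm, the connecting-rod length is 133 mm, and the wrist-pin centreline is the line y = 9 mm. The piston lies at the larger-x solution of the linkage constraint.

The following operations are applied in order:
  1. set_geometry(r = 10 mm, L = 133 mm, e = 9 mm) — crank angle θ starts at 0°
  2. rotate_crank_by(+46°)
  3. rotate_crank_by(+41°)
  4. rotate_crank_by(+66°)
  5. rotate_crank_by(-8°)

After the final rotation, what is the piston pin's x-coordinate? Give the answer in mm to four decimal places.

set_geometry: r = 10 mm, L = 133 mm, e = 9 mm; θ ← 0°
rotate_crank_by(+46°): θ ← 0° +46° = 46°
rotate_crank_by(+41°): θ ← 46° +41° = 87°
rotate_crank_by(+66°): θ ← 87° +66° = 153°
rotate_crank_by(-8°): θ ← 153° -8° = 145°
crank pin P = (r cos θ, r sin θ) = (-8.191520, 5.735764)
h = r sin θ − e = 5.735764 − 9 = -3.264236
x = r cos θ + √(L² − h²) = -8.191520 + √(17689.0 − 10.6552) = -8.191520 + 132.959937 = 124.768416

124.7684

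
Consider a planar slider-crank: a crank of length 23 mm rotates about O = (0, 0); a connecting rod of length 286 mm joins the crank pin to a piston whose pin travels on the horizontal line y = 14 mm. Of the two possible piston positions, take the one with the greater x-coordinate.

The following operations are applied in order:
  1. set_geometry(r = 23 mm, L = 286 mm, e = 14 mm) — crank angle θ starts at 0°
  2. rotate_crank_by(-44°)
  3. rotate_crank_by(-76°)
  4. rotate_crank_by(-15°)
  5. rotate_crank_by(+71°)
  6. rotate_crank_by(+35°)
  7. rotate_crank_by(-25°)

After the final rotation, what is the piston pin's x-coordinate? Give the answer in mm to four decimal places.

set_geometry: r = 23 mm, L = 286 mm, e = 14 mm; θ ← 0°
rotate_crank_by(-44°): θ ← 0° -44° = -44°
rotate_crank_by(-76°): θ ← -44° -76° = -120°
rotate_crank_by(-15°): θ ← -120° -15° = -135°
rotate_crank_by(+71°): θ ← -135° +71° = -64°
rotate_crank_by(+35°): θ ← -64° +35° = -29°
rotate_crank_by(-25°): θ ← -29° -25° = -54°
crank pin P = (r cos θ, r sin θ) = (13.519061, -18.607391)
h = r sin θ − e = -18.607391 − 14 = -32.607391
x = r cos θ + √(L² − h²) = 13.519061 + √(81796.0 − 1063.2419) = 13.519061 + 284.135105 = 297.654166

297.6542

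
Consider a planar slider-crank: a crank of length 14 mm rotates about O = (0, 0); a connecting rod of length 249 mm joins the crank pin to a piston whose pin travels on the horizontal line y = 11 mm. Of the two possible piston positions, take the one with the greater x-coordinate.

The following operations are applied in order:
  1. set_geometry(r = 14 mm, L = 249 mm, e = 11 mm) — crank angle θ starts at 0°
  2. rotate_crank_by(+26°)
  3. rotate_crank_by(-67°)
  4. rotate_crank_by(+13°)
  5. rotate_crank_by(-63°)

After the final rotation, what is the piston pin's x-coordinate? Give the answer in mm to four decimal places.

247.4977

set_geometry: r = 14 mm, L = 249 mm, e = 11 mm; θ ← 0°
rotate_crank_by(+26°): θ ← 0° +26° = 26°
rotate_crank_by(-67°): θ ← 26° -67° = -41°
rotate_crank_by(+13°): θ ← -41° +13° = -28°
rotate_crank_by(-63°): θ ← -28° -63° = -91°
crank pin P = (r cos θ, r sin θ) = (-0.244334, -13.997868)
h = r sin θ − e = -13.997868 − 11 = -24.997868
x = r cos θ + √(L² − h²) = -0.244334 + √(62001.0 − 624.8934) = -0.244334 + 247.742016 = 247.497683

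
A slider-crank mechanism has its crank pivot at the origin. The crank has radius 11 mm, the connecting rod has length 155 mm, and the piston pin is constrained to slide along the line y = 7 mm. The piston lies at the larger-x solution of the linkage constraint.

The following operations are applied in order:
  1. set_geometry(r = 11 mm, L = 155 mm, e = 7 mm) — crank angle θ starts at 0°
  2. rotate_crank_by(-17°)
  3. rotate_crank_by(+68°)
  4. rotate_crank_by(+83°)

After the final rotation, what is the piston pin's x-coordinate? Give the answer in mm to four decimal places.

set_geometry: r = 11 mm, L = 155 mm, e = 7 mm; θ ← 0°
rotate_crank_by(-17°): θ ← 0° -17° = -17°
rotate_crank_by(+68°): θ ← -17° +68° = 51°
rotate_crank_by(+83°): θ ← 51° +83° = 134°
crank pin P = (r cos θ, r sin θ) = (-7.641242, 7.912738)
h = r sin θ − e = 7.912738 − 7 = 0.912738
x = r cos θ + √(L² − h²) = -7.641242 + √(24025.0 − 0.8331) = -7.641242 + 154.997313 = 147.356071

147.3561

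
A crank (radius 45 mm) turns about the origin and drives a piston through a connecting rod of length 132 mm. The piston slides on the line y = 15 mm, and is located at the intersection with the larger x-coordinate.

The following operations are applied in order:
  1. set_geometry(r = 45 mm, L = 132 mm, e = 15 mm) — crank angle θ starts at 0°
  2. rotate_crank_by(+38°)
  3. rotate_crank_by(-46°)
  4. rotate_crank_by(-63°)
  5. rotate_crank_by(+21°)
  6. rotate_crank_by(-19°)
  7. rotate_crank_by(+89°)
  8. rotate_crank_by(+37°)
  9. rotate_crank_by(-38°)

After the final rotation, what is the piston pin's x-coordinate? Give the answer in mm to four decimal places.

set_geometry: r = 45 mm, L = 132 mm, e = 15 mm; θ ← 0°
rotate_crank_by(+38°): θ ← 0° +38° = 38°
rotate_crank_by(-46°): θ ← 38° -46° = -8°
rotate_crank_by(-63°): θ ← -8° -63° = -71°
rotate_crank_by(+21°): θ ← -71° +21° = -50°
rotate_crank_by(-19°): θ ← -50° -19° = -69°
rotate_crank_by(+89°): θ ← -69° +89° = 20°
rotate_crank_by(+37°): θ ← 20° +37° = 57°
rotate_crank_by(-38°): θ ← 57° -38° = 19°
crank pin P = (r cos θ, r sin θ) = (42.548336, 14.650567)
h = r sin θ − e = 14.650567 − 15 = -0.349433
x = r cos θ + √(L² − h²) = 42.548336 + √(17424.0 − 0.1221) = 42.548336 + 131.999537 = 174.547873

174.5479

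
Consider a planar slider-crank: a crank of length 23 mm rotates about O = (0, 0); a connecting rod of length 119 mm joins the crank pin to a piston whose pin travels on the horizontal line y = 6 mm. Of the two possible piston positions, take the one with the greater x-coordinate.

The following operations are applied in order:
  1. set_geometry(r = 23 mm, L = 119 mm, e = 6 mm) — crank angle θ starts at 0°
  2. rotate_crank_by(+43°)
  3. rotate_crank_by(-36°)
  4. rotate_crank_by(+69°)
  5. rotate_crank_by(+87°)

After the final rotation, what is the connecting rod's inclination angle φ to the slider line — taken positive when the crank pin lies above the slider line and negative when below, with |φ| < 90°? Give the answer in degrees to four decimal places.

0.3489

set_geometry: r = 23 mm, L = 119 mm, e = 6 mm; θ ← 0°
rotate_crank_by(+43°): θ ← 0° +43° = 43°
rotate_crank_by(-36°): θ ← 43° -36° = 7°
rotate_crank_by(+69°): θ ← 7° +69° = 76°
rotate_crank_by(+87°): θ ← 76° +87° = 163°
crank pin P = (r cos θ, r sin θ) = (-21.995009, 6.724549)
h = r sin θ − e = 6.724549 − 6 = 0.724549
sin φ = h / L = 0.724549 / 119 = 0.00608865
φ = arcsin(0.00608865) = 0.348856°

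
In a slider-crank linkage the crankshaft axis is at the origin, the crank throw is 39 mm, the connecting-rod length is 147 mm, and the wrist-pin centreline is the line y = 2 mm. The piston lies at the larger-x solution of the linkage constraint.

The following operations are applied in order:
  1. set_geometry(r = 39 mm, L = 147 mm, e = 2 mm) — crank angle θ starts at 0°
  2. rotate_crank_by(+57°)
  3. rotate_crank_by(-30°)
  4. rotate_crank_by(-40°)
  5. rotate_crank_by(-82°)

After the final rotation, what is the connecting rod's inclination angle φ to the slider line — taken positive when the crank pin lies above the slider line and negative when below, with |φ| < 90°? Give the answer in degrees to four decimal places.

-16.1350

set_geometry: r = 39 mm, L = 147 mm, e = 2 mm; θ ← 0°
rotate_crank_by(+57°): θ ← 0° +57° = 57°
rotate_crank_by(-30°): θ ← 57° -30° = 27°
rotate_crank_by(-40°): θ ← 27° -40° = -13°
rotate_crank_by(-82°): θ ← -13° -82° = -95°
crank pin P = (r cos θ, r sin θ) = (-3.399074, -38.851593)
h = r sin θ − e = -38.851593 − 2 = -40.851593
sin φ = h / L = -40.851593 / 147 = -0.27790199
φ = arcsin(-0.27790199) = -16.135029°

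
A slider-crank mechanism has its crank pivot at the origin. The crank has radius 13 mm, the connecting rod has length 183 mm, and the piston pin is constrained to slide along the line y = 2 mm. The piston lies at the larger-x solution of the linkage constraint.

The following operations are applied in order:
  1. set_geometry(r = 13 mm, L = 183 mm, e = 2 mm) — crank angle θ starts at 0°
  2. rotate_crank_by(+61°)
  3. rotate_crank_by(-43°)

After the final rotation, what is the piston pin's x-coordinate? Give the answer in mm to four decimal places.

set_geometry: r = 13 mm, L = 183 mm, e = 2 mm; θ ← 0°
rotate_crank_by(+61°): θ ← 0° +61° = 61°
rotate_crank_by(-43°): θ ← 61° -43° = 18°
crank pin P = (r cos θ, r sin θ) = (12.363735, 4.017221)
h = r sin θ − e = 4.017221 − 2 = 2.017221
x = r cos θ + √(L² − h²) = 12.363735 + √(33489.0 − 4.0692) = 12.363735 + 182.988882 = 195.352616

195.3526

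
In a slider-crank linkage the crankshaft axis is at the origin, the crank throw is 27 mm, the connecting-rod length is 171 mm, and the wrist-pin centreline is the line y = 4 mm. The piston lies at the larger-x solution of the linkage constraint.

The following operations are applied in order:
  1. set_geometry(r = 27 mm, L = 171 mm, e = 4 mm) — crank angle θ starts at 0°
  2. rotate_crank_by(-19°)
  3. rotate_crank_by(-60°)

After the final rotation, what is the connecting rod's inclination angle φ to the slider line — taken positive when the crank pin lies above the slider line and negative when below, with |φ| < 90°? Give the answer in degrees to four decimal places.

set_geometry: r = 27 mm, L = 171 mm, e = 4 mm; θ ← 0°
rotate_crank_by(-19°): θ ← 0° -19° = -19°
rotate_crank_by(-60°): θ ← -19° -60° = -79°
crank pin P = (r cos θ, r sin θ) = (5.151843, -26.503934)
h = r sin θ − e = -26.503934 − 4 = -30.503934
sin φ = h / L = -30.503934 / 171 = -0.17838558
φ = arcsin(-0.17838558) = -10.275738°

-10.2757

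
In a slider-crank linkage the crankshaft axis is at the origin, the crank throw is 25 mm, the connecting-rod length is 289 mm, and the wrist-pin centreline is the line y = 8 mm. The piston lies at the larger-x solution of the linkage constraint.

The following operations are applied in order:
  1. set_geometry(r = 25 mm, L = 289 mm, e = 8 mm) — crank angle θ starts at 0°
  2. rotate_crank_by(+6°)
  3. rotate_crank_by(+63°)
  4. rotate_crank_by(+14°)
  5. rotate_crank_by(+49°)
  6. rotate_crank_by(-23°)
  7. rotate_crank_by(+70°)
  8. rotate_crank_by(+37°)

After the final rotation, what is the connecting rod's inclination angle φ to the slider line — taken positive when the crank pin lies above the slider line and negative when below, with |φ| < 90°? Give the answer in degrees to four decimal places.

-4.5040

set_geometry: r = 25 mm, L = 289 mm, e = 8 mm; θ ← 0°
rotate_crank_by(+6°): θ ← 0° +6° = 6°
rotate_crank_by(+63°): θ ← 6° +63° = 69°
rotate_crank_by(+14°): θ ← 69° +14° = 83°
rotate_crank_by(+49°): θ ← 83° +49° = 132°
rotate_crank_by(-23°): θ ← 132° -23° = 109°
rotate_crank_by(+70°): θ ← 109° +70° = 179°
rotate_crank_by(+37°): θ ← 179° +37° = 216°
crank pin P = (r cos θ, r sin θ) = (-20.225425, -14.694631)
h = r sin θ − e = -14.694631 − 8 = -22.694631
sin φ = h / L = -22.694631 / 289 = -0.07852814
φ = arcsin(-0.07852814) = -4.503968°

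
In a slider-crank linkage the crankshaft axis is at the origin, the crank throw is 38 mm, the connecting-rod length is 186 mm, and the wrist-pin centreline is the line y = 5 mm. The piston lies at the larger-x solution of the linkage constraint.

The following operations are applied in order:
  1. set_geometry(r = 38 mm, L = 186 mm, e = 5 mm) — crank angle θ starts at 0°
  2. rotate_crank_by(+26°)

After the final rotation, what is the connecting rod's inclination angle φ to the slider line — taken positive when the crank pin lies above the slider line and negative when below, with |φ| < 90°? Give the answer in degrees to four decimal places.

3.5935

set_geometry: r = 38 mm, L = 186 mm, e = 5 mm; θ ← 0°
rotate_crank_by(+26°): θ ← 0° +26° = 26°
crank pin P = (r cos θ, r sin θ) = (34.154174, 16.658104)
h = r sin θ − e = 16.658104 − 5 = 11.658104
sin φ = h / L = 11.658104 / 186 = 0.06267798
φ = arcsin(0.06267798) = 3.593539°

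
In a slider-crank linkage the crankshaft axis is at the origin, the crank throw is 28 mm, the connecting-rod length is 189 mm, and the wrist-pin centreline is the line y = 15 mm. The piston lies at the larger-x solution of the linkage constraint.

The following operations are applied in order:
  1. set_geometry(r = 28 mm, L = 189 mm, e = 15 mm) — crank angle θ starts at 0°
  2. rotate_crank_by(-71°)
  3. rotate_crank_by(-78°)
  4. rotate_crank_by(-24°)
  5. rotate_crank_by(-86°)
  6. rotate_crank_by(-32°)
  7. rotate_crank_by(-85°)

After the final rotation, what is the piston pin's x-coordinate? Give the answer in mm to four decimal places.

214.5450

set_geometry: r = 28 mm, L = 189 mm, e = 15 mm; θ ← 0°
rotate_crank_by(-71°): θ ← 0° -71° = -71°
rotate_crank_by(-78°): θ ← -71° -78° = -149°
rotate_crank_by(-24°): θ ← -149° -24° = -173°
rotate_crank_by(-86°): θ ← -173° -86° = -259°
rotate_crank_by(-32°): θ ← -259° -32° = -291°
rotate_crank_by(-85°): θ ← -291° -85° = -376°
crank pin P = (r cos θ, r sin θ) = (26.915327, -7.717846)
h = r sin θ − e = -7.717846 − 15 = -22.717846
x = r cos θ + √(L² − h²) = 26.915327 + √(35721.0 − 516.1005) = 26.915327 + 187.629687 = 214.545015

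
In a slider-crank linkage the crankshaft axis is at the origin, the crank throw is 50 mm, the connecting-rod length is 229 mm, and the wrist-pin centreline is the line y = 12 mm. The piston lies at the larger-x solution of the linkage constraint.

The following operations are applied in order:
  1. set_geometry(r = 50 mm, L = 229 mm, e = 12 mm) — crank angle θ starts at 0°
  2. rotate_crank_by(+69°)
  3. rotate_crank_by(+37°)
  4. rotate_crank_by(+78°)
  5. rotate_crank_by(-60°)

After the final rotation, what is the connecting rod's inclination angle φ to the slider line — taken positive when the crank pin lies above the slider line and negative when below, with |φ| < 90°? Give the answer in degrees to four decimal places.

set_geometry: r = 50 mm, L = 229 mm, e = 12 mm; θ ← 0°
rotate_crank_by(+69°): θ ← 0° +69° = 69°
rotate_crank_by(+37°): θ ← 69° +37° = 106°
rotate_crank_by(+78°): θ ← 106° +78° = 184°
rotate_crank_by(-60°): θ ← 184° -60° = 124°
crank pin P = (r cos θ, r sin θ) = (-27.959645, 41.451879)
h = r sin θ − e = 41.451879 − 12 = 29.451879
sin φ = h / L = 29.451879 / 229 = 0.12861082
φ = arcsin(0.12861082) = 7.389325°

7.3893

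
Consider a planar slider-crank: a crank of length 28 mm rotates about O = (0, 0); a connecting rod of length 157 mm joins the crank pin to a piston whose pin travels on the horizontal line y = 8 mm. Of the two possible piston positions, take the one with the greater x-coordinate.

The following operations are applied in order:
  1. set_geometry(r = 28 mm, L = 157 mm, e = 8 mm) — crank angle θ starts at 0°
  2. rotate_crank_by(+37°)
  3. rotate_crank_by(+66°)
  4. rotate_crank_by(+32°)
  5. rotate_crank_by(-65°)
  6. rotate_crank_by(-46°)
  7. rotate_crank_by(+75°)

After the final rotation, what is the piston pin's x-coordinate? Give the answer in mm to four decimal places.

set_geometry: r = 28 mm, L = 157 mm, e = 8 mm; θ ← 0°
rotate_crank_by(+37°): θ ← 0° +37° = 37°
rotate_crank_by(+66°): θ ← 37° +66° = 103°
rotate_crank_by(+32°): θ ← 103° +32° = 135°
rotate_crank_by(-65°): θ ← 135° -65° = 70°
rotate_crank_by(-46°): θ ← 70° -46° = 24°
rotate_crank_by(+75°): θ ← 24° +75° = 99°
crank pin P = (r cos θ, r sin θ) = (-4.380165, 27.655274)
h = r sin θ − e = 27.655274 − 8 = 19.655274
x = r cos θ + √(L² − h²) = -4.380165 + √(24649.0 − 386.3298) = -4.380165 + 155.764791 = 151.384626

151.3846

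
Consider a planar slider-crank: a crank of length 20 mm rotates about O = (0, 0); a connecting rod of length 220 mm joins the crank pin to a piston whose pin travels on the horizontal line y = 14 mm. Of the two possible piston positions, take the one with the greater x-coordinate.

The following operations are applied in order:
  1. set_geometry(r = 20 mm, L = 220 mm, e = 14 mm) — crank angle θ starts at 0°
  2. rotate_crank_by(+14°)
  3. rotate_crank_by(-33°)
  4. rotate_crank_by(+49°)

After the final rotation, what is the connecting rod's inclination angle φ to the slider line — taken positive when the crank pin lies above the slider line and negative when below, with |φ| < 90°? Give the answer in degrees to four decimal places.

set_geometry: r = 20 mm, L = 220 mm, e = 14 mm; θ ← 0°
rotate_crank_by(+14°): θ ← 0° +14° = 14°
rotate_crank_by(-33°): θ ← 14° -33° = -19°
rotate_crank_by(+49°): θ ← -19° +49° = 30°
crank pin P = (r cos θ, r sin θ) = (17.320508, 10.000000)
h = r sin θ − e = 10.000000 − 14 = -4.000000
sin φ = h / L = -4.000000 / 220 = -0.01818182
φ = arcsin(-0.01818182) = -1.041799°

-1.0418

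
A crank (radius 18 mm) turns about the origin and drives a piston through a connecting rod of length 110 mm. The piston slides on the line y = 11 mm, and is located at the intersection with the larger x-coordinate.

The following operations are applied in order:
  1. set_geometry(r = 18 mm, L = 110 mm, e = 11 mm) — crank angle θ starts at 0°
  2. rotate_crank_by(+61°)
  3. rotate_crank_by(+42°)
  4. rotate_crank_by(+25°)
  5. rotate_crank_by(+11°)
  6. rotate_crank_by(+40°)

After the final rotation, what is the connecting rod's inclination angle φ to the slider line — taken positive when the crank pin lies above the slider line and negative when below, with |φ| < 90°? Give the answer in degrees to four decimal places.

set_geometry: r = 18 mm, L = 110 mm, e = 11 mm; θ ← 0°
rotate_crank_by(+61°): θ ← 0° +61° = 61°
rotate_crank_by(+42°): θ ← 61° +42° = 103°
rotate_crank_by(+25°): θ ← 103° +25° = 128°
rotate_crank_by(+11°): θ ← 128° +11° = 139°
rotate_crank_by(+40°): θ ← 139° +40° = 179°
crank pin P = (r cos θ, r sin θ) = (-17.997259, 0.314143)
h = r sin θ − e = 0.314143 − 11 = -10.685857
sin φ = h / L = -10.685857 / 110 = -0.09714415
φ = arcsin(-0.09714415) = -5.574742°

-5.5747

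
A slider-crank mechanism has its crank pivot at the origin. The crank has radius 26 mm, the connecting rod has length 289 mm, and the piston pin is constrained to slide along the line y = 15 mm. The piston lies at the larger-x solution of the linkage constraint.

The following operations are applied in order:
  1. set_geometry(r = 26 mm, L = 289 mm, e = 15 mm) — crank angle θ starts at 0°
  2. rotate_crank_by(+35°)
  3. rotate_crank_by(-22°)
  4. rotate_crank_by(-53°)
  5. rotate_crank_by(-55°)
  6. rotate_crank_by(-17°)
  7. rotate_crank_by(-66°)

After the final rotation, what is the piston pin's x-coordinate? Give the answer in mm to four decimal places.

262.5777

set_geometry: r = 26 mm, L = 289 mm, e = 15 mm; θ ← 0°
rotate_crank_by(+35°): θ ← 0° +35° = 35°
rotate_crank_by(-22°): θ ← 35° -22° = 13°
rotate_crank_by(-53°): θ ← 13° -53° = -40°
rotate_crank_by(-55°): θ ← -40° -55° = -95°
rotate_crank_by(-17°): θ ← -95° -17° = -112°
rotate_crank_by(-66°): θ ← -112° -66° = -178°
crank pin P = (r cos θ, r sin θ) = (-25.984162, -0.907387)
h = r sin θ − e = -0.907387 − 15 = -15.907387
x = r cos θ + √(L² − h²) = -25.984162 + √(83521.0 − 253.0450) = -25.984162 + 288.561874 = 262.577712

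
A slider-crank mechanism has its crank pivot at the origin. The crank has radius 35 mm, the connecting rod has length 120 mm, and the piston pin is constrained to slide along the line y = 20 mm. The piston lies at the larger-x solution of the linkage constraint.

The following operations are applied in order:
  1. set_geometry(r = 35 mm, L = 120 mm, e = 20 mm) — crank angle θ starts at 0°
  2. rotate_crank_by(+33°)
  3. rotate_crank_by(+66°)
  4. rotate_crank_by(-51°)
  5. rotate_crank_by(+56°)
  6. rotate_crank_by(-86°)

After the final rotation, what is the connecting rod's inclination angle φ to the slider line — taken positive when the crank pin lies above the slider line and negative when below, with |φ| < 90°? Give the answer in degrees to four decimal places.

set_geometry: r = 35 mm, L = 120 mm, e = 20 mm; θ ← 0°
rotate_crank_by(+33°): θ ← 0° +33° = 33°
rotate_crank_by(+66°): θ ← 33° +66° = 99°
rotate_crank_by(-51°): θ ← 99° -51° = 48°
rotate_crank_by(+56°): θ ← 48° +56° = 104°
rotate_crank_by(-86°): θ ← 104° -86° = 18°
crank pin P = (r cos θ, r sin θ) = (33.286978, 10.815595)
h = r sin θ − e = 10.815595 − 20 = -9.184405
sin φ = h / L = -9.184405 / 120 = -0.07653671
φ = arcsin(-0.07653671) = -4.389523°

-4.3895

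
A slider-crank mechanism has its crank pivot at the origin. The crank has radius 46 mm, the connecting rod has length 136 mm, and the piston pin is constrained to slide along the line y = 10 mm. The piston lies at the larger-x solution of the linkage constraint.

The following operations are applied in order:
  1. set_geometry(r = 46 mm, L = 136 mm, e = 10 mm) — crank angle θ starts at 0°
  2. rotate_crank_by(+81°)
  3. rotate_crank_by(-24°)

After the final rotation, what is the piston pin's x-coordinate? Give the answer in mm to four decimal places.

158.0167

set_geometry: r = 46 mm, L = 136 mm, e = 10 mm; θ ← 0°
rotate_crank_by(+81°): θ ← 0° +81° = 81°
rotate_crank_by(-24°): θ ← 81° -24° = 57°
crank pin P = (r cos θ, r sin θ) = (25.053396, 38.578846)
h = r sin θ − e = 38.578846 − 10 = 28.578846
x = r cos θ + √(L² − h²) = 25.053396 + √(18496.0 − 816.7504) = 25.053396 + 132.963339 = 158.016735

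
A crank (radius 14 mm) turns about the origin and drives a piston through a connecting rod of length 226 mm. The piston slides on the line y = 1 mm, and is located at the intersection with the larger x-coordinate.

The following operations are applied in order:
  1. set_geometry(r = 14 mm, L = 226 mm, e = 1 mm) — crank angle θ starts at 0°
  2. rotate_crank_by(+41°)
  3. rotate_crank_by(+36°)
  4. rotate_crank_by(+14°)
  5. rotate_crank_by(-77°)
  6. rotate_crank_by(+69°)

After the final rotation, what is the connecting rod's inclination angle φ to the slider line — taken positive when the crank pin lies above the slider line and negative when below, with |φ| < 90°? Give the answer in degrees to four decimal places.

set_geometry: r = 14 mm, L = 226 mm, e = 1 mm; θ ← 0°
rotate_crank_by(+41°): θ ← 0° +41° = 41°
rotate_crank_by(+36°): θ ← 41° +36° = 77°
rotate_crank_by(+14°): θ ← 77° +14° = 91°
rotate_crank_by(-77°): θ ← 91° -77° = 14°
rotate_crank_by(+69°): θ ← 14° +69° = 83°
crank pin P = (r cos θ, r sin θ) = (1.706171, 13.895646)
h = r sin θ − e = 13.895646 − 1 = 12.895646
sin φ = h / L = 12.895646 / 226 = 0.05706038
φ = arcsin(0.05706038) = 3.271096°

3.2711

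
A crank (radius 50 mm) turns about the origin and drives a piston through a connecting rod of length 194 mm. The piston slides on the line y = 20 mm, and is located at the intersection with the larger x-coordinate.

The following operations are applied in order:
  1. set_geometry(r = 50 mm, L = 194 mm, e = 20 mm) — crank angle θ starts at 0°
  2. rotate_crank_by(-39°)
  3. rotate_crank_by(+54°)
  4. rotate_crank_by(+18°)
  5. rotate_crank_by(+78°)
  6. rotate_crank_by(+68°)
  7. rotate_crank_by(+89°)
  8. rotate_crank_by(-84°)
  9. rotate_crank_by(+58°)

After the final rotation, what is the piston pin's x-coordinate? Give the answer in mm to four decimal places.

159.6141

set_geometry: r = 50 mm, L = 194 mm, e = 20 mm; θ ← 0°
rotate_crank_by(-39°): θ ← 0° -39° = -39°
rotate_crank_by(+54°): θ ← -39° +54° = 15°
rotate_crank_by(+18°): θ ← 15° +18° = 33°
rotate_crank_by(+78°): θ ← 33° +78° = 111°
rotate_crank_by(+68°): θ ← 111° +68° = 179°
rotate_crank_by(+89°): θ ← 179° +89° = 268°
rotate_crank_by(-84°): θ ← 268° -84° = 184°
rotate_crank_by(+58°): θ ← 184° +58° = 242°
crank pin P = (r cos θ, r sin θ) = (-23.473578, -44.147380)
h = r sin θ − e = -44.147380 − 20 = -64.147380
x = r cos θ + √(L² − h²) = -23.473578 + √(37636.0 − 4114.8863) = -23.473578 + 183.087721 = 159.614143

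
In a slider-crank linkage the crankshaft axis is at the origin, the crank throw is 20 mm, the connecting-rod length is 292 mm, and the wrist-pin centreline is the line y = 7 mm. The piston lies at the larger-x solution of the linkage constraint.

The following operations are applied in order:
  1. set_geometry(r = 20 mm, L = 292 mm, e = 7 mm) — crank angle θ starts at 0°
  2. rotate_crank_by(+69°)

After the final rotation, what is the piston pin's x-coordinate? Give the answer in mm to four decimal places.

298.9340

set_geometry: r = 20 mm, L = 292 mm, e = 7 mm; θ ← 0°
rotate_crank_by(+69°): θ ← 0° +69° = 69°
crank pin P = (r cos θ, r sin θ) = (7.167359, 18.671609)
h = r sin θ − e = 18.671609 − 7 = 11.671609
x = r cos θ + √(L² − h²) = 7.167359 + √(85264.0 − 136.2264) = 7.167359 + 291.766642 = 298.934001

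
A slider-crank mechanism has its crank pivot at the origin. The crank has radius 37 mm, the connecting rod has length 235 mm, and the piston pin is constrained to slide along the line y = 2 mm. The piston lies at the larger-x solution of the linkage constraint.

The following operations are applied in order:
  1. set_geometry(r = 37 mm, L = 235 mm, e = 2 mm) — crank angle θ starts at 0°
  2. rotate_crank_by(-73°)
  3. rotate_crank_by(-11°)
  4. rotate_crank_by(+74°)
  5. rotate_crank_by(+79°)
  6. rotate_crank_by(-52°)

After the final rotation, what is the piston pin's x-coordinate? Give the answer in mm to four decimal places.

set_geometry: r = 37 mm, L = 235 mm, e = 2 mm; θ ← 0°
rotate_crank_by(-73°): θ ← 0° -73° = -73°
rotate_crank_by(-11°): θ ← -73° -11° = -84°
rotate_crank_by(+74°): θ ← -84° +74° = -10°
rotate_crank_by(+79°): θ ← -10° +79° = 69°
rotate_crank_by(-52°): θ ← 69° -52° = 17°
crank pin P = (r cos θ, r sin θ) = (35.383276, 10.817753)
h = r sin θ − e = 10.817753 − 2 = 8.817753
x = r cos θ + √(L² − h²) = 35.383276 + √(55225.0 − 77.7528) = 35.383276 + 234.834510 = 270.217786

270.2178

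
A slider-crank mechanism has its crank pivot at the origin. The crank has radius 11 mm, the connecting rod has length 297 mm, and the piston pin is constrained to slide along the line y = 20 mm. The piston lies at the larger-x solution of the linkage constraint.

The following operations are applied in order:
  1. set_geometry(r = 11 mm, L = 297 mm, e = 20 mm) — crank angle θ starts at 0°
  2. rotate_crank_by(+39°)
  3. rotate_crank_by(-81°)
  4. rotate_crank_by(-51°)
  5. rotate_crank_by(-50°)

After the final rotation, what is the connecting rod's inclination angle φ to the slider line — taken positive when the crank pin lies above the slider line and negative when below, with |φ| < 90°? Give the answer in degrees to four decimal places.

-5.1423

set_geometry: r = 11 mm, L = 297 mm, e = 20 mm; θ ← 0°
rotate_crank_by(+39°): θ ← 0° +39° = 39°
rotate_crank_by(-81°): θ ← 39° -81° = -42°
rotate_crank_by(-51°): θ ← -42° -51° = -93°
rotate_crank_by(-50°): θ ← -93° -50° = -143°
crank pin P = (r cos θ, r sin θ) = (-8.784991, -6.619965)
h = r sin θ − e = -6.619965 − 20 = -26.619965
sin φ = h / L = -26.619965 / 297 = -0.08962951
φ = arcsin(-0.08962951) = -5.142294°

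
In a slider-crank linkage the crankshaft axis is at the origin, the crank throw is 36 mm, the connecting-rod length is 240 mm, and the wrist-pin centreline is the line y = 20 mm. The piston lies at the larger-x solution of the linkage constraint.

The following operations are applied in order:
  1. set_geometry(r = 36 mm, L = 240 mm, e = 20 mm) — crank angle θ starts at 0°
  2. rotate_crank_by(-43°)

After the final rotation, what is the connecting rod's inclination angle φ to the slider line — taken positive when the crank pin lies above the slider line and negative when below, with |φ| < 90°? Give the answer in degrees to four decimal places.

set_geometry: r = 36 mm, L = 240 mm, e = 20 mm; θ ← 0°
rotate_crank_by(-43°): θ ← 0° -43° = -43°
crank pin P = (r cos θ, r sin θ) = (26.328733, -24.551941)
h = r sin θ − e = -24.551941 − 20 = -44.551941
sin φ = h / L = -44.551941 / 240 = -0.18563309
φ = arcsin(-0.18563309) = -10.698045°

-10.6980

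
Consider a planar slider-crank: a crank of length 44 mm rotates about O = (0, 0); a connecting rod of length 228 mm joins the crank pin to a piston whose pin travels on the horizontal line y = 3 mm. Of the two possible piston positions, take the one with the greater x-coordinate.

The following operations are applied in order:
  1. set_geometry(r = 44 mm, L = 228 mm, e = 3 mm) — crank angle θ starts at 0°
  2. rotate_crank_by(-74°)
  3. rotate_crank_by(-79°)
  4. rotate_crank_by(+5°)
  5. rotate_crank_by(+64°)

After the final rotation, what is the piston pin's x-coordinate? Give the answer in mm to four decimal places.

set_geometry: r = 44 mm, L = 228 mm, e = 3 mm; θ ← 0°
rotate_crank_by(-74°): θ ← 0° -74° = -74°
rotate_crank_by(-79°): θ ← -74° -79° = -153°
rotate_crank_by(+5°): θ ← -153° +5° = -148°
rotate_crank_by(+64°): θ ← -148° +64° = -84°
crank pin P = (r cos θ, r sin θ) = (4.599252, -43.758963)
h = r sin θ − e = -43.758963 − 3 = -46.758963
x = r cos θ + √(L² − h²) = 4.599252 + √(51984.0 − 2186.4007) = 4.599252 + 223.153757 = 227.753010

227.7530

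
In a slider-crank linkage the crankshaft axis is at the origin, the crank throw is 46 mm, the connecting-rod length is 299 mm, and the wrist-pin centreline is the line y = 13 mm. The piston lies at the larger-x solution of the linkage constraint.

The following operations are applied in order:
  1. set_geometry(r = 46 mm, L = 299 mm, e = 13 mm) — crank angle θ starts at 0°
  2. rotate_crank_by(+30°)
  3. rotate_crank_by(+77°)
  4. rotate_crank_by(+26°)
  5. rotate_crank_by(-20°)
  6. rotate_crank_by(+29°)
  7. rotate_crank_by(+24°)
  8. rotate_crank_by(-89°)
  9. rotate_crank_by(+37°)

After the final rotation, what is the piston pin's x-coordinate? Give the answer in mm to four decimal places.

set_geometry: r = 46 mm, L = 299 mm, e = 13 mm; θ ← 0°
rotate_crank_by(+30°): θ ← 0° +30° = 30°
rotate_crank_by(+77°): θ ← 30° +77° = 107°
rotate_crank_by(+26°): θ ← 107° +26° = 133°
rotate_crank_by(-20°): θ ← 133° -20° = 113°
rotate_crank_by(+29°): θ ← 113° +29° = 142°
rotate_crank_by(+24°): θ ← 142° +24° = 166°
rotate_crank_by(-89°): θ ← 166° -89° = 77°
rotate_crank_by(+37°): θ ← 77° +37° = 114°
crank pin P = (r cos θ, r sin θ) = (-18.709886, 42.023091)
h = r sin θ − e = 42.023091 − 13 = 29.023091
x = r cos θ + √(L² − h²) = -18.709886 + √(89401.0 − 842.3398) = -18.709886 + 297.588071 = 278.878186

278.8782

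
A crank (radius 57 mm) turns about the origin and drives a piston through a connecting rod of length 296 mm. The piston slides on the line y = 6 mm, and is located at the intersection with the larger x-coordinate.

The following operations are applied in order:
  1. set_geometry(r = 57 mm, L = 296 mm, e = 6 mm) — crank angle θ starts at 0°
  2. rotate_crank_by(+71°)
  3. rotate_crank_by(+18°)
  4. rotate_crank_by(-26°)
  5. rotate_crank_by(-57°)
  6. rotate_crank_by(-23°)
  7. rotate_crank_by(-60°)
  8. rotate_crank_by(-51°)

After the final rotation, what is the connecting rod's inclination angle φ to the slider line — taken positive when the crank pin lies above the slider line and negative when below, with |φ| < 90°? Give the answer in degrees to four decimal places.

-9.9050

set_geometry: r = 57 mm, L = 296 mm, e = 6 mm; θ ← 0°
rotate_crank_by(+71°): θ ← 0° +71° = 71°
rotate_crank_by(+18°): θ ← 71° +18° = 89°
rotate_crank_by(-26°): θ ← 89° -26° = 63°
rotate_crank_by(-57°): θ ← 63° -57° = 6°
rotate_crank_by(-23°): θ ← 6° -23° = -17°
rotate_crank_by(-60°): θ ← -17° -60° = -77°
rotate_crank_by(-51°): θ ← -77° -51° = -128°
crank pin P = (r cos θ, r sin θ) = (-35.092704, -44.916613)
h = r sin θ − e = -44.916613 − 6 = -50.916613
sin φ = h / L = -50.916613 / 296 = -0.17201558
φ = arcsin(-0.17201558) = -9.905030°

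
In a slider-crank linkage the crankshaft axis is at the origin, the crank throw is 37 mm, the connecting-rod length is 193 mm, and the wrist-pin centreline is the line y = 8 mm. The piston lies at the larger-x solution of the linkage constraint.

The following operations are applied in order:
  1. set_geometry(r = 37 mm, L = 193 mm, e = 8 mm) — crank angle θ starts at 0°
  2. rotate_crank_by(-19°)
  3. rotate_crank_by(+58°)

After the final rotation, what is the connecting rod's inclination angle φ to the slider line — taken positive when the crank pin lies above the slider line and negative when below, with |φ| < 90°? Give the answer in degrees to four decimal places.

4.5424

set_geometry: r = 37 mm, L = 193 mm, e = 8 mm; θ ← 0°
rotate_crank_by(-19°): θ ← 0° -19° = -19°
rotate_crank_by(+58°): θ ← -19° +58° = 39°
crank pin P = (r cos θ, r sin θ) = (28.754401, 23.284854)
h = r sin θ − e = 23.284854 − 8 = 15.284854
sin φ = h / L = 15.284854 / 193 = 0.07919614
φ = arcsin(0.07919614) = 4.542361°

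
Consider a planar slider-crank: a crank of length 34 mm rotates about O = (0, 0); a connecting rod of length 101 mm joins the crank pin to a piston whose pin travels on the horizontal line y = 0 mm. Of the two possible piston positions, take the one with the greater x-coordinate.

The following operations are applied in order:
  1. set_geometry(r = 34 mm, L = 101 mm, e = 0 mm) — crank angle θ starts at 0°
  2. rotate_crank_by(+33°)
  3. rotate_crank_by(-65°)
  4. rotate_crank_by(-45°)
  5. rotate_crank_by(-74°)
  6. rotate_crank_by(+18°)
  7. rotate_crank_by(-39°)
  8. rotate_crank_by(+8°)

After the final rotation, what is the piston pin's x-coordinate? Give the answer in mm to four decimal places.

set_geometry: r = 34 mm, L = 101 mm, e = 0 mm; θ ← 0°
rotate_crank_by(+33°): θ ← 0° +33° = 33°
rotate_crank_by(-65°): θ ← 33° -65° = -32°
rotate_crank_by(-45°): θ ← -32° -45° = -77°
rotate_crank_by(-74°): θ ← -77° -74° = -151°
rotate_crank_by(+18°): θ ← -151° +18° = -133°
rotate_crank_by(-39°): θ ← -133° -39° = -172°
rotate_crank_by(+8°): θ ← -172° +8° = -164°
crank pin P = (r cos θ, r sin θ) = (-32.682898, -9.371670)
h = r sin θ − e = -9.371670 − 0 = -9.371670
x = r cos θ + √(L² − h²) = -32.682898 + √(10201.0 − 87.8282) = -32.682898 + 100.564267 = 67.881369

67.8814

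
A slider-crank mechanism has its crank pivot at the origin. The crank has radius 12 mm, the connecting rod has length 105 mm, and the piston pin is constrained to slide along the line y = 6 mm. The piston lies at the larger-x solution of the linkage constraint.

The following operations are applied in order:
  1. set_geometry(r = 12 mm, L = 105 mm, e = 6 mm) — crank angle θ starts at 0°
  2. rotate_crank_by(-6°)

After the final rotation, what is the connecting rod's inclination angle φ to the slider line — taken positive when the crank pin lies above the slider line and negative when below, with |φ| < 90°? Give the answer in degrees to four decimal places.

-3.9617

set_geometry: r = 12 mm, L = 105 mm, e = 6 mm; θ ← 0°
rotate_crank_by(-6°): θ ← 0° -6° = -6°
crank pin P = (r cos θ, r sin θ) = (11.934263, -1.254342)
h = r sin θ − e = -1.254342 − 6 = -7.254342
sin φ = h / L = -7.254342 / 105 = -0.06908897
φ = arcsin(-0.06908897) = -3.961662°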